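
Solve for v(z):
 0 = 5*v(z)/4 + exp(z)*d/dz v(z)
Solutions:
 v(z) = C1*exp(5*exp(-z)/4)


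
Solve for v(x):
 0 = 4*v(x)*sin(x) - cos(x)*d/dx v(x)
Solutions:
 v(x) = C1/cos(x)^4


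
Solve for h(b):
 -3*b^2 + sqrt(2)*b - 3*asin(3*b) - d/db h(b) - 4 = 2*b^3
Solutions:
 h(b) = C1 - b^4/2 - b^3 + sqrt(2)*b^2/2 - 3*b*asin(3*b) - 4*b - sqrt(1 - 9*b^2)


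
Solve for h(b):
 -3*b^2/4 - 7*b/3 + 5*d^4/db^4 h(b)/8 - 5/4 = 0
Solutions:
 h(b) = C1 + C2*b + C3*b^2 + C4*b^3 + b^6/300 + 7*b^5/225 + b^4/12


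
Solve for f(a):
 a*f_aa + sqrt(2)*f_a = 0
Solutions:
 f(a) = C1 + C2*a^(1 - sqrt(2))


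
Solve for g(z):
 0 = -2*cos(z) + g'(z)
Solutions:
 g(z) = C1 + 2*sin(z)


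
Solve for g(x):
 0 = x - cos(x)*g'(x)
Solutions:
 g(x) = C1 + Integral(x/cos(x), x)


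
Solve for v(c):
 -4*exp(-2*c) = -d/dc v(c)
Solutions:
 v(c) = C1 - 2*exp(-2*c)


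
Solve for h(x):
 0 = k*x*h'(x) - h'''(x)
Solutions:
 h(x) = C1 + Integral(C2*airyai(k^(1/3)*x) + C3*airybi(k^(1/3)*x), x)


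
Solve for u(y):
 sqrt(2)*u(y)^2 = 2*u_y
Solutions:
 u(y) = -2/(C1 + sqrt(2)*y)


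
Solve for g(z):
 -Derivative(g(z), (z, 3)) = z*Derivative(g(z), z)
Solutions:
 g(z) = C1 + Integral(C2*airyai(-z) + C3*airybi(-z), z)


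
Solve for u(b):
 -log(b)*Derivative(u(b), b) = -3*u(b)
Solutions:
 u(b) = C1*exp(3*li(b))


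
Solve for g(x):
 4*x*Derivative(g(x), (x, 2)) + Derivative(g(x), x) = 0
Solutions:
 g(x) = C1 + C2*x^(3/4)


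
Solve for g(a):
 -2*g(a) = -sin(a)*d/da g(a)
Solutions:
 g(a) = C1*(cos(a) - 1)/(cos(a) + 1)


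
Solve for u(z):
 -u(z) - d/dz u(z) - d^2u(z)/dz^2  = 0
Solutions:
 u(z) = (C1*sin(sqrt(3)*z/2) + C2*cos(sqrt(3)*z/2))*exp(-z/2)


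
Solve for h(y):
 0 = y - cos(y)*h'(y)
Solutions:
 h(y) = C1 + Integral(y/cos(y), y)


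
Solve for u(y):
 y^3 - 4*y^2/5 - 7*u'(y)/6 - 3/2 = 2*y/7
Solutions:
 u(y) = C1 + 3*y^4/14 - 8*y^3/35 - 6*y^2/49 - 9*y/7


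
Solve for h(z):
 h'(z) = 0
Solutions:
 h(z) = C1


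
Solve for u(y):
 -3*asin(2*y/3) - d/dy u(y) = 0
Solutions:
 u(y) = C1 - 3*y*asin(2*y/3) - 3*sqrt(9 - 4*y^2)/2


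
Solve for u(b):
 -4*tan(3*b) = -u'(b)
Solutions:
 u(b) = C1 - 4*log(cos(3*b))/3


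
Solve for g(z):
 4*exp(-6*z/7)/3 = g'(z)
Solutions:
 g(z) = C1 - 14*exp(-6*z/7)/9


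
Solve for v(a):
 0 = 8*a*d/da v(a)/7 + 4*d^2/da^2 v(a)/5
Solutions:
 v(a) = C1 + C2*erf(sqrt(35)*a/7)


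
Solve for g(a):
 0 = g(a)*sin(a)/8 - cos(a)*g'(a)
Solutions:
 g(a) = C1/cos(a)^(1/8)


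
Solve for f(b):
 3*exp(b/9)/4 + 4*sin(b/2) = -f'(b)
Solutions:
 f(b) = C1 - 27*exp(b/9)/4 + 8*cos(b/2)


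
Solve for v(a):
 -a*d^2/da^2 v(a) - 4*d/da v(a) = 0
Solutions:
 v(a) = C1 + C2/a^3


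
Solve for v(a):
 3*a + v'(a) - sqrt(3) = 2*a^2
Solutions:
 v(a) = C1 + 2*a^3/3 - 3*a^2/2 + sqrt(3)*a


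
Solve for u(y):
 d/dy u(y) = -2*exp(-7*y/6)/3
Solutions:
 u(y) = C1 + 4*exp(-7*y/6)/7


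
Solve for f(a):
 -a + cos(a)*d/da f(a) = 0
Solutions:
 f(a) = C1 + Integral(a/cos(a), a)


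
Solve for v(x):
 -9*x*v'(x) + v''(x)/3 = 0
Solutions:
 v(x) = C1 + C2*erfi(3*sqrt(6)*x/2)


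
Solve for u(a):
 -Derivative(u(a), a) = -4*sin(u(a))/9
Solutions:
 -4*a/9 + log(cos(u(a)) - 1)/2 - log(cos(u(a)) + 1)/2 = C1


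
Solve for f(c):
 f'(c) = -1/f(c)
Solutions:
 f(c) = -sqrt(C1 - 2*c)
 f(c) = sqrt(C1 - 2*c)


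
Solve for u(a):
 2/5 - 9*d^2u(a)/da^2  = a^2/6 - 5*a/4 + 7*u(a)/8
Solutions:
 u(a) = C1*sin(sqrt(14)*a/12) + C2*cos(sqrt(14)*a/12) - 4*a^2/21 + 10*a/7 + 1072/245


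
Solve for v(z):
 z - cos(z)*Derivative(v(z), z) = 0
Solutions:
 v(z) = C1 + Integral(z/cos(z), z)


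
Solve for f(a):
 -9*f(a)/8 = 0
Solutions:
 f(a) = 0


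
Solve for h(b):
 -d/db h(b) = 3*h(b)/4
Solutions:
 h(b) = C1*exp(-3*b/4)


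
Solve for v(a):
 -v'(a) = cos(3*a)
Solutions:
 v(a) = C1 - sin(3*a)/3


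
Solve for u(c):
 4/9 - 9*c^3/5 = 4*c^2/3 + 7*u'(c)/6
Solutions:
 u(c) = C1 - 27*c^4/70 - 8*c^3/21 + 8*c/21


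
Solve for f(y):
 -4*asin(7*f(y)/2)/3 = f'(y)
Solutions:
 Integral(1/asin(7*_y/2), (_y, f(y))) = C1 - 4*y/3


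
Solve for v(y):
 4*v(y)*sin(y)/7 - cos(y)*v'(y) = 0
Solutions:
 v(y) = C1/cos(y)^(4/7)


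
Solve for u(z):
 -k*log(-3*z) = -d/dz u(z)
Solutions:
 u(z) = C1 + k*z*log(-z) + k*z*(-1 + log(3))


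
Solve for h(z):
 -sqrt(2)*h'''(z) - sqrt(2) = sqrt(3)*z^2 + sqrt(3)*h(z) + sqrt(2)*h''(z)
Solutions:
 h(z) = C1*exp(z*(-2 + (1 + 27*sqrt(6)/4 + sqrt(-4 + (4 + 27*sqrt(6))^2/4)/2)^(-1/3) + (1 + 27*sqrt(6)/4 + sqrt(-4 + (4 + 27*sqrt(6))^2/4)/2)^(1/3))/6)*sin(sqrt(3)*z*(-(1 + 27*sqrt(6)/4 + sqrt(-4 + (2 + 27*sqrt(6)/2)^2)/2)^(1/3) + (1 + 27*sqrt(6)/4 + sqrt(-4 + (2 + 27*sqrt(6)/2)^2)/2)^(-1/3))/6) + C2*exp(z*(-2 + (1 + 27*sqrt(6)/4 + sqrt(-4 + (4 + 27*sqrt(6))^2/4)/2)^(-1/3) + (1 + 27*sqrt(6)/4 + sqrt(-4 + (4 + 27*sqrt(6))^2/4)/2)^(1/3))/6)*cos(sqrt(3)*z*(-(1 + 27*sqrt(6)/4 + sqrt(-4 + (2 + 27*sqrt(6)/2)^2)/2)^(1/3) + (1 + 27*sqrt(6)/4 + sqrt(-4 + (2 + 27*sqrt(6)/2)^2)/2)^(-1/3))/6) + C3*exp(-z*((1 + 27*sqrt(6)/4 + sqrt(-4 + (4 + 27*sqrt(6))^2/4)/2)^(-1/3) + 1 + (1 + 27*sqrt(6)/4 + sqrt(-4 + (4 + 27*sqrt(6))^2/4)/2)^(1/3))/3) - z^2 + sqrt(6)/3


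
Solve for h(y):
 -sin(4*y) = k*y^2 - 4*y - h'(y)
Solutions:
 h(y) = C1 + k*y^3/3 - 2*y^2 - cos(4*y)/4


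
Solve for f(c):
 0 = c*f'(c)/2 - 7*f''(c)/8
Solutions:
 f(c) = C1 + C2*erfi(sqrt(14)*c/7)


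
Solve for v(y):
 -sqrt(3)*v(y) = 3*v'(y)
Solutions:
 v(y) = C1*exp(-sqrt(3)*y/3)


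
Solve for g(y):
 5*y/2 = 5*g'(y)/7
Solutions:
 g(y) = C1 + 7*y^2/4


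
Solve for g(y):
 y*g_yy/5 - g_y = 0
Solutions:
 g(y) = C1 + C2*y^6


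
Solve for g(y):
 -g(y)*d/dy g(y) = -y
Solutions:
 g(y) = -sqrt(C1 + y^2)
 g(y) = sqrt(C1 + y^2)


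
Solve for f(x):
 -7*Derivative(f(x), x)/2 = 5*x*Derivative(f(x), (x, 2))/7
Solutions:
 f(x) = C1 + C2/x^(39/10)


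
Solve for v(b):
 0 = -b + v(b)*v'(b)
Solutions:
 v(b) = -sqrt(C1 + b^2)
 v(b) = sqrt(C1 + b^2)


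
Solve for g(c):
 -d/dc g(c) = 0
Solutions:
 g(c) = C1


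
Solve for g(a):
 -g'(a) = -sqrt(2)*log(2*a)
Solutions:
 g(a) = C1 + sqrt(2)*a*log(a) - sqrt(2)*a + sqrt(2)*a*log(2)


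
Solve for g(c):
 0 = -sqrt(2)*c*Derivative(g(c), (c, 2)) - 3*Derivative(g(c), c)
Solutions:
 g(c) = C1 + C2*c^(1 - 3*sqrt(2)/2)


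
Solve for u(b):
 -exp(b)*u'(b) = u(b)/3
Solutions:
 u(b) = C1*exp(exp(-b)/3)


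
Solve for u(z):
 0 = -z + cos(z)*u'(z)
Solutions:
 u(z) = C1 + Integral(z/cos(z), z)


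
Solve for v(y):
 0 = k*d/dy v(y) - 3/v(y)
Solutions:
 v(y) = -sqrt(C1 + 6*y/k)
 v(y) = sqrt(C1 + 6*y/k)


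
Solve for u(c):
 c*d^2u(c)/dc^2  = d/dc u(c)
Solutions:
 u(c) = C1 + C2*c^2


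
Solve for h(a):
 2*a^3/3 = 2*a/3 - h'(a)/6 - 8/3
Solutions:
 h(a) = C1 - a^4 + 2*a^2 - 16*a


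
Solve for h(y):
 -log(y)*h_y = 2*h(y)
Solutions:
 h(y) = C1*exp(-2*li(y))


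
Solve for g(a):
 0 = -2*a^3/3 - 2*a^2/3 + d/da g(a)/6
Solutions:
 g(a) = C1 + a^4 + 4*a^3/3


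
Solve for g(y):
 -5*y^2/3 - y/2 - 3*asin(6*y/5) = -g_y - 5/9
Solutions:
 g(y) = C1 + 5*y^3/9 + y^2/4 + 3*y*asin(6*y/5) - 5*y/9 + sqrt(25 - 36*y^2)/2


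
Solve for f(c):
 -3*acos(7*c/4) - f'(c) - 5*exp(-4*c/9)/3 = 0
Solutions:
 f(c) = C1 - 3*c*acos(7*c/4) + 3*sqrt(16 - 49*c^2)/7 + 15*exp(-4*c/9)/4


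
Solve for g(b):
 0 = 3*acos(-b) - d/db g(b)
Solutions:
 g(b) = C1 + 3*b*acos(-b) + 3*sqrt(1 - b^2)


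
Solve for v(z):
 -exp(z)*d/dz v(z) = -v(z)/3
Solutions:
 v(z) = C1*exp(-exp(-z)/3)


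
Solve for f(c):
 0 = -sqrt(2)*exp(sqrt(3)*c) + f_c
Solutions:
 f(c) = C1 + sqrt(6)*exp(sqrt(3)*c)/3


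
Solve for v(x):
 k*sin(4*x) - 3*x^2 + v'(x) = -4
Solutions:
 v(x) = C1 + k*cos(4*x)/4 + x^3 - 4*x


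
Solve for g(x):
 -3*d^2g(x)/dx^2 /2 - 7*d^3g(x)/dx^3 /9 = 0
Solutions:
 g(x) = C1 + C2*x + C3*exp(-27*x/14)


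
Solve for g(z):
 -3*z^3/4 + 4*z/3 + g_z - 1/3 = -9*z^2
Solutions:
 g(z) = C1 + 3*z^4/16 - 3*z^3 - 2*z^2/3 + z/3


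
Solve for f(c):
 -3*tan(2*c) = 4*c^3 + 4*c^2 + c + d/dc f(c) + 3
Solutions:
 f(c) = C1 - c^4 - 4*c^3/3 - c^2/2 - 3*c + 3*log(cos(2*c))/2


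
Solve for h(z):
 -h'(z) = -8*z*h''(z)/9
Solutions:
 h(z) = C1 + C2*z^(17/8)


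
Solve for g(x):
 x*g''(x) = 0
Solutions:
 g(x) = C1 + C2*x


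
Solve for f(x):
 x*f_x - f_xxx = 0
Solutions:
 f(x) = C1 + Integral(C2*airyai(x) + C3*airybi(x), x)


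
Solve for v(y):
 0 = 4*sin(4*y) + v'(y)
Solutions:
 v(y) = C1 + cos(4*y)


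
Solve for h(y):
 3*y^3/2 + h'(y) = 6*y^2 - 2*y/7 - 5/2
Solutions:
 h(y) = C1 - 3*y^4/8 + 2*y^3 - y^2/7 - 5*y/2


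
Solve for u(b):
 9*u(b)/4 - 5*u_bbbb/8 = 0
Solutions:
 u(b) = C1*exp(-2^(1/4)*sqrt(3)*5^(3/4)*b/5) + C2*exp(2^(1/4)*sqrt(3)*5^(3/4)*b/5) + C3*sin(2^(1/4)*sqrt(3)*5^(3/4)*b/5) + C4*cos(2^(1/4)*sqrt(3)*5^(3/4)*b/5)


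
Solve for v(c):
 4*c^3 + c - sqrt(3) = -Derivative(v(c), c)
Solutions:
 v(c) = C1 - c^4 - c^2/2 + sqrt(3)*c


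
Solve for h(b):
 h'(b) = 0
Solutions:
 h(b) = C1


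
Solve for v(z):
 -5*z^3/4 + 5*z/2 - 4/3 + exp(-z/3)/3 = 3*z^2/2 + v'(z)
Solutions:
 v(z) = C1 - 5*z^4/16 - z^3/2 + 5*z^2/4 - 4*z/3 - 1/exp(z)^(1/3)


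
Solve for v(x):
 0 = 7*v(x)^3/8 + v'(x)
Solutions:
 v(x) = -2*sqrt(-1/(C1 - 7*x))
 v(x) = 2*sqrt(-1/(C1 - 7*x))


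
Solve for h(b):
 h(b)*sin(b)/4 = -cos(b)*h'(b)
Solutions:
 h(b) = C1*cos(b)^(1/4)


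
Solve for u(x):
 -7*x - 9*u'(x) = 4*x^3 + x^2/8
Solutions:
 u(x) = C1 - x^4/9 - x^3/216 - 7*x^2/18


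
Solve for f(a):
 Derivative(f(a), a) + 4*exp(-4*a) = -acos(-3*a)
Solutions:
 f(a) = C1 - a*acos(-3*a) - sqrt(1 - 9*a^2)/3 + exp(-4*a)


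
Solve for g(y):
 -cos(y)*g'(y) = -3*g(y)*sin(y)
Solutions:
 g(y) = C1/cos(y)^3


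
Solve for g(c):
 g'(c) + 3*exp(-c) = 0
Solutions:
 g(c) = C1 + 3*exp(-c)


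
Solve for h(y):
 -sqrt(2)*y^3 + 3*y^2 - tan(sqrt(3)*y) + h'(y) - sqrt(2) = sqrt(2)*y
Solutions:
 h(y) = C1 + sqrt(2)*y^4/4 - y^3 + sqrt(2)*y^2/2 + sqrt(2)*y - sqrt(3)*log(cos(sqrt(3)*y))/3


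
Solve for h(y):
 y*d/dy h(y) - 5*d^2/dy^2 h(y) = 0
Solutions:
 h(y) = C1 + C2*erfi(sqrt(10)*y/10)


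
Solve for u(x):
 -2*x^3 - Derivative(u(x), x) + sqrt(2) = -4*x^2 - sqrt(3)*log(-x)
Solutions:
 u(x) = C1 - x^4/2 + 4*x^3/3 + sqrt(3)*x*log(-x) + x*(-sqrt(3) + sqrt(2))


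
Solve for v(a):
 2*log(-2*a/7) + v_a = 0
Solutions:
 v(a) = C1 - 2*a*log(-a) + 2*a*(-log(2) + 1 + log(7))


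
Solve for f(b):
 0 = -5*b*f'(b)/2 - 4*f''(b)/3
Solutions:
 f(b) = C1 + C2*erf(sqrt(15)*b/4)


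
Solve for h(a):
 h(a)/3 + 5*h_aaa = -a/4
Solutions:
 h(a) = C3*exp(-15^(2/3)*a/15) - 3*a/4 + (C1*sin(3^(1/6)*5^(2/3)*a/10) + C2*cos(3^(1/6)*5^(2/3)*a/10))*exp(15^(2/3)*a/30)


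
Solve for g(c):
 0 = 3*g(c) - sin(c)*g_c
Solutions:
 g(c) = C1*(cos(c) - 1)^(3/2)/(cos(c) + 1)^(3/2)


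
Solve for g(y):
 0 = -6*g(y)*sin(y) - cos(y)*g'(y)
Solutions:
 g(y) = C1*cos(y)^6


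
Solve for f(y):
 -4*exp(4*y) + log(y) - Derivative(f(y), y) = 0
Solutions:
 f(y) = C1 + y*log(y) - y - exp(4*y)


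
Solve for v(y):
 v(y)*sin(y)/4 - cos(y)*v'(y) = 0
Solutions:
 v(y) = C1/cos(y)^(1/4)


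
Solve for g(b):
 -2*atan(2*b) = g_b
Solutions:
 g(b) = C1 - 2*b*atan(2*b) + log(4*b^2 + 1)/2


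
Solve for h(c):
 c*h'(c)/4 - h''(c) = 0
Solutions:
 h(c) = C1 + C2*erfi(sqrt(2)*c/4)


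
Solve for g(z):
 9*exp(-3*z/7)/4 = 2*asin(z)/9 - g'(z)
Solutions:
 g(z) = C1 + 2*z*asin(z)/9 + 2*sqrt(1 - z^2)/9 + 21*exp(-3*z/7)/4


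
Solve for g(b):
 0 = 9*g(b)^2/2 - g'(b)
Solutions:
 g(b) = -2/(C1 + 9*b)


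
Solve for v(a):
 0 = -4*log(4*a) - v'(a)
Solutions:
 v(a) = C1 - 4*a*log(a) - a*log(256) + 4*a


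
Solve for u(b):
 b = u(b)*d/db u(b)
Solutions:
 u(b) = -sqrt(C1 + b^2)
 u(b) = sqrt(C1 + b^2)


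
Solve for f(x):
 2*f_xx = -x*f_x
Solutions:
 f(x) = C1 + C2*erf(x/2)


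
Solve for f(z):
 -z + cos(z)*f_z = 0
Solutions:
 f(z) = C1 + Integral(z/cos(z), z)


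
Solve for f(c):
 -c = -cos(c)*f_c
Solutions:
 f(c) = C1 + Integral(c/cos(c), c)


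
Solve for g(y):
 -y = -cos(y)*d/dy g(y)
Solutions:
 g(y) = C1 + Integral(y/cos(y), y)


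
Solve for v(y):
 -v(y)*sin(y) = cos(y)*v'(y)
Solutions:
 v(y) = C1*cos(y)


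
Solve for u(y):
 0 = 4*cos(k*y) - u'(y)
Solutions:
 u(y) = C1 + 4*sin(k*y)/k


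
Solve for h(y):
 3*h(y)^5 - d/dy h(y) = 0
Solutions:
 h(y) = -(-1/(C1 + 12*y))^(1/4)
 h(y) = (-1/(C1 + 12*y))^(1/4)
 h(y) = -I*(-1/(C1 + 12*y))^(1/4)
 h(y) = I*(-1/(C1 + 12*y))^(1/4)


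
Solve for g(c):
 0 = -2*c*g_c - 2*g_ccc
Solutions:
 g(c) = C1 + Integral(C2*airyai(-c) + C3*airybi(-c), c)


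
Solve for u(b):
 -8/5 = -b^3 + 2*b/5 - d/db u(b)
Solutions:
 u(b) = C1 - b^4/4 + b^2/5 + 8*b/5


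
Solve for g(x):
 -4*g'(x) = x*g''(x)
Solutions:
 g(x) = C1 + C2/x^3


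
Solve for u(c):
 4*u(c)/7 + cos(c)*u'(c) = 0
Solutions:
 u(c) = C1*(sin(c) - 1)^(2/7)/(sin(c) + 1)^(2/7)


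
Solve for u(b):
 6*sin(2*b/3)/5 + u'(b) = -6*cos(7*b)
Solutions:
 u(b) = C1 - 6*sin(7*b)/7 + 9*cos(2*b/3)/5


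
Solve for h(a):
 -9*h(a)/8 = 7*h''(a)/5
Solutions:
 h(a) = C1*sin(3*sqrt(70)*a/28) + C2*cos(3*sqrt(70)*a/28)


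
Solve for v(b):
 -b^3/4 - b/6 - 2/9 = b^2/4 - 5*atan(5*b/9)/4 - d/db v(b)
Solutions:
 v(b) = C1 + b^4/16 + b^3/12 + b^2/12 - 5*b*atan(5*b/9)/4 + 2*b/9 + 9*log(25*b^2 + 81)/8


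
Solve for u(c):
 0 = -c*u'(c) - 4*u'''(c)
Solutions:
 u(c) = C1 + Integral(C2*airyai(-2^(1/3)*c/2) + C3*airybi(-2^(1/3)*c/2), c)


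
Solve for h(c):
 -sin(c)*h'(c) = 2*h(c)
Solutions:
 h(c) = C1*(cos(c) + 1)/(cos(c) - 1)


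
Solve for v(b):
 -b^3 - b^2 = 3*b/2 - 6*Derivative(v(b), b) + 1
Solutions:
 v(b) = C1 + b^4/24 + b^3/18 + b^2/8 + b/6


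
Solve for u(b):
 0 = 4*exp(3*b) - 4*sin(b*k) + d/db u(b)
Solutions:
 u(b) = C1 - 4*exp(3*b)/3 - 4*cos(b*k)/k


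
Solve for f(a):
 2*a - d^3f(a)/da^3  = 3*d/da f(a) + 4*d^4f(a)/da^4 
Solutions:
 f(a) = C1 + C4*exp(-a) + a^2/3 + (C2*sin(sqrt(39)*a/8) + C3*cos(sqrt(39)*a/8))*exp(3*a/8)


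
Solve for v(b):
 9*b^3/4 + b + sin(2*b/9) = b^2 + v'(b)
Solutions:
 v(b) = C1 + 9*b^4/16 - b^3/3 + b^2/2 - 9*cos(2*b/9)/2


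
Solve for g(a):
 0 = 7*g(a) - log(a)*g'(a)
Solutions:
 g(a) = C1*exp(7*li(a))


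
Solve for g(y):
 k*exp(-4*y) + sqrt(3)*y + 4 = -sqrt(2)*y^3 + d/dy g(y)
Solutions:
 g(y) = C1 - k*exp(-4*y)/4 + sqrt(2)*y^4/4 + sqrt(3)*y^2/2 + 4*y


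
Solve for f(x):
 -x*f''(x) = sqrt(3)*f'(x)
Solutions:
 f(x) = C1 + C2*x^(1 - sqrt(3))


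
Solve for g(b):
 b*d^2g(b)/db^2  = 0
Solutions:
 g(b) = C1 + C2*b


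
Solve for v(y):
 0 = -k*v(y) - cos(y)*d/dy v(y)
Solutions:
 v(y) = C1*exp(k*(log(sin(y) - 1) - log(sin(y) + 1))/2)


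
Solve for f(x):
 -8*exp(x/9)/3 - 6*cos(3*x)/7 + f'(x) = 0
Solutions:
 f(x) = C1 + 24*exp(x/9) + 2*sin(3*x)/7


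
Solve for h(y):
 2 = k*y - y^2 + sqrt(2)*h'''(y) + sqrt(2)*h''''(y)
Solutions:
 h(y) = C1 + C2*y + C3*y^2 + C4*exp(-y) + sqrt(2)*y^5/120 + sqrt(2)*y^4*(-k - 2)/48 + sqrt(2)*y^3*(k + 4)/12


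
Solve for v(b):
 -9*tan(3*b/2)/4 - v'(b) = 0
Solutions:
 v(b) = C1 + 3*log(cos(3*b/2))/2


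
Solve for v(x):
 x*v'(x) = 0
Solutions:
 v(x) = C1


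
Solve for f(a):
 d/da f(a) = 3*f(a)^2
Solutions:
 f(a) = -1/(C1 + 3*a)


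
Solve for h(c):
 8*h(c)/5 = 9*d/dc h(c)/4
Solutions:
 h(c) = C1*exp(32*c/45)


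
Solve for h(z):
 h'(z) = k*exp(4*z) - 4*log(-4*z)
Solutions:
 h(z) = C1 + k*exp(4*z)/4 - 4*z*log(-z) + 4*z*(1 - 2*log(2))


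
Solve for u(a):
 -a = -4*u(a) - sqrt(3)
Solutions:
 u(a) = a/4 - sqrt(3)/4


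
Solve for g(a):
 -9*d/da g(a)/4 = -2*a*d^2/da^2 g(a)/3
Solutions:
 g(a) = C1 + C2*a^(35/8)


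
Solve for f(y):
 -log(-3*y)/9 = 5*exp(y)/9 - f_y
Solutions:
 f(y) = C1 + y*log(-y)/9 + y*(-1 + log(3))/9 + 5*exp(y)/9


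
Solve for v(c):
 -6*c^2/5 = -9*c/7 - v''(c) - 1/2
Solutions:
 v(c) = C1 + C2*c + c^4/10 - 3*c^3/14 - c^2/4


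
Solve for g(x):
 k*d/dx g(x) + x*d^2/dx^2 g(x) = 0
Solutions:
 g(x) = C1 + x^(1 - re(k))*(C2*sin(log(x)*Abs(im(k))) + C3*cos(log(x)*im(k)))


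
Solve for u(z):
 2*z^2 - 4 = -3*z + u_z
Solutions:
 u(z) = C1 + 2*z^3/3 + 3*z^2/2 - 4*z


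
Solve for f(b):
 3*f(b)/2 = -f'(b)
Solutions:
 f(b) = C1*exp(-3*b/2)


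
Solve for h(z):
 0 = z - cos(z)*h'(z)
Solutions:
 h(z) = C1 + Integral(z/cos(z), z)


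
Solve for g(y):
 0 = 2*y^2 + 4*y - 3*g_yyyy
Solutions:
 g(y) = C1 + C2*y + C3*y^2 + C4*y^3 + y^6/540 + y^5/90


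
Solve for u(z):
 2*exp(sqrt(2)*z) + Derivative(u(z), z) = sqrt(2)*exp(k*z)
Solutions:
 u(z) = C1 - sqrt(2)*exp(sqrt(2)*z) + sqrt(2)*exp(k*z)/k


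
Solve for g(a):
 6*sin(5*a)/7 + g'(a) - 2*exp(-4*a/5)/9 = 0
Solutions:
 g(a) = C1 + 6*cos(5*a)/35 - 5*exp(-4*a/5)/18


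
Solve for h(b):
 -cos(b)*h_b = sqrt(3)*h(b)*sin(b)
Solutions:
 h(b) = C1*cos(b)^(sqrt(3))


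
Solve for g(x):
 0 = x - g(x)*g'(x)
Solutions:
 g(x) = -sqrt(C1 + x^2)
 g(x) = sqrt(C1 + x^2)


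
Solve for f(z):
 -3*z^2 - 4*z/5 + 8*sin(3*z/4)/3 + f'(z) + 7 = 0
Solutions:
 f(z) = C1 + z^3 + 2*z^2/5 - 7*z + 32*cos(3*z/4)/9


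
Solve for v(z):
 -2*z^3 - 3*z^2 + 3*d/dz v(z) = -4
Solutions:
 v(z) = C1 + z^4/6 + z^3/3 - 4*z/3


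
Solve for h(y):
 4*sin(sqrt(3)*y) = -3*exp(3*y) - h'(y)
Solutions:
 h(y) = C1 - exp(3*y) + 4*sqrt(3)*cos(sqrt(3)*y)/3


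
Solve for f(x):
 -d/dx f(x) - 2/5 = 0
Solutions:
 f(x) = C1 - 2*x/5


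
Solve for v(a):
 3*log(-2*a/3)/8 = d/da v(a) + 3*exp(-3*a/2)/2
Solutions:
 v(a) = C1 + 3*a*log(-a)/8 + 3*a*(-log(3) - 1 + log(2))/8 + exp(-3*a/2)


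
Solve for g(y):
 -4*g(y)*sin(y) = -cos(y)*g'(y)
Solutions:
 g(y) = C1/cos(y)^4


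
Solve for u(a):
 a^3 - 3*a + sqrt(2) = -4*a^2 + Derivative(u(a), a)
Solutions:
 u(a) = C1 + a^4/4 + 4*a^3/3 - 3*a^2/2 + sqrt(2)*a


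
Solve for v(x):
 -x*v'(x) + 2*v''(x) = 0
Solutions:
 v(x) = C1 + C2*erfi(x/2)


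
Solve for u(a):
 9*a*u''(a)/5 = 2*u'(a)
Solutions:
 u(a) = C1 + C2*a^(19/9)


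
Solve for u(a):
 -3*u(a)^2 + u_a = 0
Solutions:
 u(a) = -1/(C1 + 3*a)


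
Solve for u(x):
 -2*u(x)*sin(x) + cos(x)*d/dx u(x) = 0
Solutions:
 u(x) = C1/cos(x)^2


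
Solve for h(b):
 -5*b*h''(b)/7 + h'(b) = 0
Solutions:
 h(b) = C1 + C2*b^(12/5)


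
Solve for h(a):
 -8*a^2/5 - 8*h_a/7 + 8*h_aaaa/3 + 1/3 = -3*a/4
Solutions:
 h(a) = C1 + C4*exp(3^(1/3)*7^(2/3)*a/7) - 7*a^3/15 + 21*a^2/64 + 7*a/24 + (C2*sin(3^(5/6)*7^(2/3)*a/14) + C3*cos(3^(5/6)*7^(2/3)*a/14))*exp(-3^(1/3)*7^(2/3)*a/14)


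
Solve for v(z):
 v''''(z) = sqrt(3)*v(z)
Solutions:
 v(z) = C1*exp(-3^(1/8)*z) + C2*exp(3^(1/8)*z) + C3*sin(3^(1/8)*z) + C4*cos(3^(1/8)*z)


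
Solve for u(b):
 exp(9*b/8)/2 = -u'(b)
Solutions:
 u(b) = C1 - 4*exp(9*b/8)/9


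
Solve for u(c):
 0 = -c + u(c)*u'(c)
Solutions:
 u(c) = -sqrt(C1 + c^2)
 u(c) = sqrt(C1 + c^2)


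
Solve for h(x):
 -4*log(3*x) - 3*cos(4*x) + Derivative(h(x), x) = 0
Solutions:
 h(x) = C1 + 4*x*log(x) - 4*x + 4*x*log(3) + 3*sin(4*x)/4


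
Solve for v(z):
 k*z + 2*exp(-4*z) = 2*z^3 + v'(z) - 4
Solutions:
 v(z) = C1 + k*z^2/2 - z^4/2 + 4*z - exp(-4*z)/2


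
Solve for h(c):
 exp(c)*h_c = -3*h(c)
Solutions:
 h(c) = C1*exp(3*exp(-c))


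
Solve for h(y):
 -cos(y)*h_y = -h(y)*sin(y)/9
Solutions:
 h(y) = C1/cos(y)^(1/9)


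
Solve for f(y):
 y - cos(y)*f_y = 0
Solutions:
 f(y) = C1 + Integral(y/cos(y), y)


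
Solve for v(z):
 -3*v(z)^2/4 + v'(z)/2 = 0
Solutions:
 v(z) = -2/(C1 + 3*z)


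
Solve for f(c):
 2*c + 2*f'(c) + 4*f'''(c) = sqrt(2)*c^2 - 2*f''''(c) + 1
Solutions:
 f(c) = C1 + C2*exp(c*(-8 + 8*2^(1/3)/(3*sqrt(177) + 43)^(1/3) + 2^(2/3)*(3*sqrt(177) + 43)^(1/3))/12)*sin(2^(1/3)*sqrt(3)*c*(-2^(1/3)*(3*sqrt(177) + 43)^(1/3) + 8/(3*sqrt(177) + 43)^(1/3))/12) + C3*exp(c*(-8 + 8*2^(1/3)/(3*sqrt(177) + 43)^(1/3) + 2^(2/3)*(3*sqrt(177) + 43)^(1/3))/12)*cos(2^(1/3)*sqrt(3)*c*(-2^(1/3)*(3*sqrt(177) + 43)^(1/3) + 8/(3*sqrt(177) + 43)^(1/3))/12) + C4*exp(-c*(8*2^(1/3)/(3*sqrt(177) + 43)^(1/3) + 4 + 2^(2/3)*(3*sqrt(177) + 43)^(1/3))/6) + sqrt(2)*c^3/6 - c^2/2 - 2*sqrt(2)*c + c/2


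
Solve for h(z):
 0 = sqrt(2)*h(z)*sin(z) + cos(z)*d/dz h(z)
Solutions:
 h(z) = C1*cos(z)^(sqrt(2))


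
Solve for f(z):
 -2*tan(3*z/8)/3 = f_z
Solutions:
 f(z) = C1 + 16*log(cos(3*z/8))/9


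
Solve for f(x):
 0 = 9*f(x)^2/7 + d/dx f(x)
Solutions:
 f(x) = 7/(C1 + 9*x)


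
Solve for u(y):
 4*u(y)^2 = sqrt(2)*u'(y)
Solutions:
 u(y) = -1/(C1 + 2*sqrt(2)*y)


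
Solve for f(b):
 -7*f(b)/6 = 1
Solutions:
 f(b) = -6/7


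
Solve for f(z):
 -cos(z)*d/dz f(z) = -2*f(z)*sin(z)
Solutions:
 f(z) = C1/cos(z)^2


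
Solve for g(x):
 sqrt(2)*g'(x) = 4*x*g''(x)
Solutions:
 g(x) = C1 + C2*x^(sqrt(2)/4 + 1)


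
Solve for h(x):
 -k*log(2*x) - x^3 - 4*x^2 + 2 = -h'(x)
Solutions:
 h(x) = C1 + k*x*log(x) - k*x + k*x*log(2) + x^4/4 + 4*x^3/3 - 2*x


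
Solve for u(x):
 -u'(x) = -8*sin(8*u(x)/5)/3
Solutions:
 -8*x/3 + 5*log(cos(8*u(x)/5) - 1)/16 - 5*log(cos(8*u(x)/5) + 1)/16 = C1


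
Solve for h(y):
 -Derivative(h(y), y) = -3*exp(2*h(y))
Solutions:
 h(y) = log(-sqrt(-1/(C1 + 3*y))) - log(2)/2
 h(y) = log(-1/(C1 + 3*y))/2 - log(2)/2


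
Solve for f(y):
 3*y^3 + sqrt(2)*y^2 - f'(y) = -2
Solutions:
 f(y) = C1 + 3*y^4/4 + sqrt(2)*y^3/3 + 2*y


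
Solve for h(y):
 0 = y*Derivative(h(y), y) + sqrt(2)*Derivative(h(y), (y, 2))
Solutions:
 h(y) = C1 + C2*erf(2^(1/4)*y/2)


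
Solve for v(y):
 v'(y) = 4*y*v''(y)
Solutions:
 v(y) = C1 + C2*y^(5/4)


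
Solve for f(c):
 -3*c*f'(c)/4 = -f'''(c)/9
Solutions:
 f(c) = C1 + Integral(C2*airyai(3*2^(1/3)*c/2) + C3*airybi(3*2^(1/3)*c/2), c)


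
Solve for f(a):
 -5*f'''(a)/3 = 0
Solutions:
 f(a) = C1 + C2*a + C3*a^2


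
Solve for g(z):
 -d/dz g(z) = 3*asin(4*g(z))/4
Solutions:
 Integral(1/asin(4*_y), (_y, g(z))) = C1 - 3*z/4


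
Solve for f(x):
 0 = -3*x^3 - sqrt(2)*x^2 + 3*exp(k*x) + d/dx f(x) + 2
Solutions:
 f(x) = C1 + 3*x^4/4 + sqrt(2)*x^3/3 - 2*x - 3*exp(k*x)/k


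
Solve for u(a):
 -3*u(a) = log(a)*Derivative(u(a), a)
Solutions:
 u(a) = C1*exp(-3*li(a))


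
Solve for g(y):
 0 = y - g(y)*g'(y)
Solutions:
 g(y) = -sqrt(C1 + y^2)
 g(y) = sqrt(C1 + y^2)


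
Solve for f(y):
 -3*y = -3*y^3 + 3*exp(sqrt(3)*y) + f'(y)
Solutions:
 f(y) = C1 + 3*y^4/4 - 3*y^2/2 - sqrt(3)*exp(sqrt(3)*y)


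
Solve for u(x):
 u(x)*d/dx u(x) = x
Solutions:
 u(x) = -sqrt(C1 + x^2)
 u(x) = sqrt(C1 + x^2)


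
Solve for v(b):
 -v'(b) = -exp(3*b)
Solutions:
 v(b) = C1 + exp(3*b)/3


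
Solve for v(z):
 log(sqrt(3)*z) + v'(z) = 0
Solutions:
 v(z) = C1 - z*log(z) - z*log(3)/2 + z


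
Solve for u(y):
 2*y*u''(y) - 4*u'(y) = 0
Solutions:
 u(y) = C1 + C2*y^3


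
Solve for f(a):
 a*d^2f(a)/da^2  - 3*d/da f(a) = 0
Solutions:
 f(a) = C1 + C2*a^4


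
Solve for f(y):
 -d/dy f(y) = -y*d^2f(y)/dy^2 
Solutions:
 f(y) = C1 + C2*y^2


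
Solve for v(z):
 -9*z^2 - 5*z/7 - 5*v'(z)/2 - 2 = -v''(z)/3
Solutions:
 v(z) = C1 + C2*exp(15*z/2) - 6*z^3/5 - 109*z^2/175 - 2536*z/2625


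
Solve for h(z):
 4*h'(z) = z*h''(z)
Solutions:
 h(z) = C1 + C2*z^5


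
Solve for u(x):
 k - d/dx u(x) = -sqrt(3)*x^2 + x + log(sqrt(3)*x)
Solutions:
 u(x) = C1 + k*x + sqrt(3)*x^3/3 - x^2/2 - x*log(x) - x*log(3)/2 + x


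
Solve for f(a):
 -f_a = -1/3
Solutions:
 f(a) = C1 + a/3


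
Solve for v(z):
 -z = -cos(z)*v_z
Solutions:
 v(z) = C1 + Integral(z/cos(z), z)


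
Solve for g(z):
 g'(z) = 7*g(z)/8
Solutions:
 g(z) = C1*exp(7*z/8)


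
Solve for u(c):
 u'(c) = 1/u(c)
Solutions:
 u(c) = -sqrt(C1 + 2*c)
 u(c) = sqrt(C1 + 2*c)


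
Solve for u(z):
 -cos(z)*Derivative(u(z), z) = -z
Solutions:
 u(z) = C1 + Integral(z/cos(z), z)


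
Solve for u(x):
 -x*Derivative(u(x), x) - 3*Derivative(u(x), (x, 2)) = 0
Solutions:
 u(x) = C1 + C2*erf(sqrt(6)*x/6)


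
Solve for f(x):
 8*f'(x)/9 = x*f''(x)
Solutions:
 f(x) = C1 + C2*x^(17/9)


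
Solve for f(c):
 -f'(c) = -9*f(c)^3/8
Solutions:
 f(c) = -2*sqrt(-1/(C1 + 9*c))
 f(c) = 2*sqrt(-1/(C1 + 9*c))


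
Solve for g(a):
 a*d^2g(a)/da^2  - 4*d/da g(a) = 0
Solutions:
 g(a) = C1 + C2*a^5


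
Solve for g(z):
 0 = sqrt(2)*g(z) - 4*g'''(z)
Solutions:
 g(z) = C3*exp(sqrt(2)*z/2) + (C1*sin(sqrt(6)*z/4) + C2*cos(sqrt(6)*z/4))*exp(-sqrt(2)*z/4)


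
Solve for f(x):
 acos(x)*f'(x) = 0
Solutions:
 f(x) = C1


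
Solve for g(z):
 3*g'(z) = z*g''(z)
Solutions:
 g(z) = C1 + C2*z^4


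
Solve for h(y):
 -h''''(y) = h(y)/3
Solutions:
 h(y) = (C1*sin(sqrt(2)*3^(3/4)*y/6) + C2*cos(sqrt(2)*3^(3/4)*y/6))*exp(-sqrt(2)*3^(3/4)*y/6) + (C3*sin(sqrt(2)*3^(3/4)*y/6) + C4*cos(sqrt(2)*3^(3/4)*y/6))*exp(sqrt(2)*3^(3/4)*y/6)


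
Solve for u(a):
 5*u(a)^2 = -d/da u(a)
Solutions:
 u(a) = 1/(C1 + 5*a)


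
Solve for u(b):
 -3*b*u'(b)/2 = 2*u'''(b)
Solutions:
 u(b) = C1 + Integral(C2*airyai(-6^(1/3)*b/2) + C3*airybi(-6^(1/3)*b/2), b)


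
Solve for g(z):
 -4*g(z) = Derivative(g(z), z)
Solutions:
 g(z) = C1*exp(-4*z)


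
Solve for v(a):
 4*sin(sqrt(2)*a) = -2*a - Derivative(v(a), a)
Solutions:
 v(a) = C1 - a^2 + 2*sqrt(2)*cos(sqrt(2)*a)


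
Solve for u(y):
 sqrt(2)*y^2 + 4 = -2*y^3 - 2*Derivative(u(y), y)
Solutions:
 u(y) = C1 - y^4/4 - sqrt(2)*y^3/6 - 2*y


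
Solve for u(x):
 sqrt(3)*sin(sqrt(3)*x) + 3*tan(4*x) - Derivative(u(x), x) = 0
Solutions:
 u(x) = C1 - 3*log(cos(4*x))/4 - cos(sqrt(3)*x)


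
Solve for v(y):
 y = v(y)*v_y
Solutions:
 v(y) = -sqrt(C1 + y^2)
 v(y) = sqrt(C1 + y^2)


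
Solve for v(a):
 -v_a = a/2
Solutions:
 v(a) = C1 - a^2/4


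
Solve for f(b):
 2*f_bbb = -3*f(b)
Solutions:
 f(b) = C3*exp(-2^(2/3)*3^(1/3)*b/2) + (C1*sin(2^(2/3)*3^(5/6)*b/4) + C2*cos(2^(2/3)*3^(5/6)*b/4))*exp(2^(2/3)*3^(1/3)*b/4)


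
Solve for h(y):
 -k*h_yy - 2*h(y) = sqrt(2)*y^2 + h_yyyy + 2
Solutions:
 h(y) = C1*exp(-sqrt(2)*y*sqrt(-k - sqrt(k^2 - 8))/2) + C2*exp(sqrt(2)*y*sqrt(-k - sqrt(k^2 - 8))/2) + C3*exp(-sqrt(2)*y*sqrt(-k + sqrt(k^2 - 8))/2) + C4*exp(sqrt(2)*y*sqrt(-k + sqrt(k^2 - 8))/2) + sqrt(2)*k/2 - sqrt(2)*y^2/2 - 1


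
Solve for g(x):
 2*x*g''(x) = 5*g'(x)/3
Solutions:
 g(x) = C1 + C2*x^(11/6)


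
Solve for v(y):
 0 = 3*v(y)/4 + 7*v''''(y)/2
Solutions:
 v(y) = (C1*sin(6^(1/4)*7^(3/4)*y/14) + C2*cos(6^(1/4)*7^(3/4)*y/14))*exp(-6^(1/4)*7^(3/4)*y/14) + (C3*sin(6^(1/4)*7^(3/4)*y/14) + C4*cos(6^(1/4)*7^(3/4)*y/14))*exp(6^(1/4)*7^(3/4)*y/14)


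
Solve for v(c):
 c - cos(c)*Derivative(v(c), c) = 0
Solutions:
 v(c) = C1 + Integral(c/cos(c), c)


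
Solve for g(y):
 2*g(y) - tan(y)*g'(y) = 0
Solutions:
 g(y) = C1*sin(y)^2


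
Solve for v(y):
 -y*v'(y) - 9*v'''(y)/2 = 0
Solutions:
 v(y) = C1 + Integral(C2*airyai(-6^(1/3)*y/3) + C3*airybi(-6^(1/3)*y/3), y)


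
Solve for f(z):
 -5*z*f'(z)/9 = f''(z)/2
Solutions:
 f(z) = C1 + C2*erf(sqrt(5)*z/3)


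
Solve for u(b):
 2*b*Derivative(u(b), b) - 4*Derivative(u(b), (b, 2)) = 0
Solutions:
 u(b) = C1 + C2*erfi(b/2)


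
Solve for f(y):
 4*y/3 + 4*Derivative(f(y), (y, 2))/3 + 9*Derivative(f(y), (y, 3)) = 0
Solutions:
 f(y) = C1 + C2*y + C3*exp(-4*y/27) - y^3/6 + 27*y^2/8


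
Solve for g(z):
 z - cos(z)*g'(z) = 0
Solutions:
 g(z) = C1 + Integral(z/cos(z), z)


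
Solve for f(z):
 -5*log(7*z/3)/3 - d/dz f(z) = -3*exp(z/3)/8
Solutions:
 f(z) = C1 - 5*z*log(z)/3 + 5*z*(-log(7) + 1 + log(3))/3 + 9*exp(z/3)/8


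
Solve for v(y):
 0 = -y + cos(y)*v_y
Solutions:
 v(y) = C1 + Integral(y/cos(y), y)


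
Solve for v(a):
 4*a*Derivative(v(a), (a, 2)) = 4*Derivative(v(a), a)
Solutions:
 v(a) = C1 + C2*a^2


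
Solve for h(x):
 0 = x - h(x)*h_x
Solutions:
 h(x) = -sqrt(C1 + x^2)
 h(x) = sqrt(C1 + x^2)


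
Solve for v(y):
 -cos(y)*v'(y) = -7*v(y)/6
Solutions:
 v(y) = C1*(sin(y) + 1)^(7/12)/(sin(y) - 1)^(7/12)


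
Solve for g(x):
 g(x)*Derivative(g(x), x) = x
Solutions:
 g(x) = -sqrt(C1 + x^2)
 g(x) = sqrt(C1 + x^2)


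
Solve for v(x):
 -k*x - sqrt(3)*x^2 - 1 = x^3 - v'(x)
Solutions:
 v(x) = C1 + k*x^2/2 + x^4/4 + sqrt(3)*x^3/3 + x


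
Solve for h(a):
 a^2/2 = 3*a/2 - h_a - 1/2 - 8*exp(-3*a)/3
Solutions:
 h(a) = C1 - a^3/6 + 3*a^2/4 - a/2 + 8*exp(-3*a)/9


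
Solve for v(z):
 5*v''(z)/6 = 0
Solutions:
 v(z) = C1 + C2*z


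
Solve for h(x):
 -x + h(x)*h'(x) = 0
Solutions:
 h(x) = -sqrt(C1 + x^2)
 h(x) = sqrt(C1 + x^2)


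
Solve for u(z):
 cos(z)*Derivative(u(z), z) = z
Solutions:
 u(z) = C1 + Integral(z/cos(z), z)


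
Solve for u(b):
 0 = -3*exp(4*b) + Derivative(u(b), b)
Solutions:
 u(b) = C1 + 3*exp(4*b)/4


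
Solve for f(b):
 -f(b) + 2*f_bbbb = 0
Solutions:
 f(b) = C1*exp(-2^(3/4)*b/2) + C2*exp(2^(3/4)*b/2) + C3*sin(2^(3/4)*b/2) + C4*cos(2^(3/4)*b/2)


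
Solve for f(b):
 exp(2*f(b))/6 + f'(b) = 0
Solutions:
 f(b) = log(-1/(C1 - b))/2 + log(3)/2
 f(b) = log(-sqrt(1/(C1 + b))) + log(3)/2


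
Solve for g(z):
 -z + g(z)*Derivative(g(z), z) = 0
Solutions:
 g(z) = -sqrt(C1 + z^2)
 g(z) = sqrt(C1 + z^2)


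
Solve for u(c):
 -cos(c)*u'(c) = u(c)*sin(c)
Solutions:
 u(c) = C1*cos(c)


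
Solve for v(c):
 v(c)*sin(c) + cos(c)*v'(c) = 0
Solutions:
 v(c) = C1*cos(c)


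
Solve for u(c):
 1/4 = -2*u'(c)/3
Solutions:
 u(c) = C1 - 3*c/8


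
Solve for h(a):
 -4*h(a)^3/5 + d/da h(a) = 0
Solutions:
 h(a) = -sqrt(10)*sqrt(-1/(C1 + 4*a))/2
 h(a) = sqrt(10)*sqrt(-1/(C1 + 4*a))/2


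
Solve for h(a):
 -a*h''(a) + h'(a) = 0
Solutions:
 h(a) = C1 + C2*a^2


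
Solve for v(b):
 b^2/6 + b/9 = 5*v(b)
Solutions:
 v(b) = b*(3*b + 2)/90


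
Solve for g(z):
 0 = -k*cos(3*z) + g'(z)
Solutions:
 g(z) = C1 + k*sin(3*z)/3


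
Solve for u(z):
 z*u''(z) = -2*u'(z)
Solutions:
 u(z) = C1 + C2/z


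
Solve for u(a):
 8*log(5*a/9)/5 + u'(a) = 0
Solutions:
 u(a) = C1 - 8*a*log(a)/5 - 8*a*log(5)/5 + 8*a/5 + 16*a*log(3)/5


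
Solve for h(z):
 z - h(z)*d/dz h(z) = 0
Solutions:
 h(z) = -sqrt(C1 + z^2)
 h(z) = sqrt(C1 + z^2)


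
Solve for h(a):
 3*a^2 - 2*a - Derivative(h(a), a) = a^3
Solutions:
 h(a) = C1 - a^4/4 + a^3 - a^2


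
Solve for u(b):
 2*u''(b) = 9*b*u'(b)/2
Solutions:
 u(b) = C1 + C2*erfi(3*sqrt(2)*b/4)


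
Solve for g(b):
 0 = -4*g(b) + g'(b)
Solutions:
 g(b) = C1*exp(4*b)


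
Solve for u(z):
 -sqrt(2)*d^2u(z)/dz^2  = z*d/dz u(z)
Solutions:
 u(z) = C1 + C2*erf(2^(1/4)*z/2)


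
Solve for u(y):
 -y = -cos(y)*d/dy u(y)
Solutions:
 u(y) = C1 + Integral(y/cos(y), y)


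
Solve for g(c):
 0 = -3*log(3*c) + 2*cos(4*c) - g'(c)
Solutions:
 g(c) = C1 - 3*c*log(c) - 3*c*log(3) + 3*c + sin(4*c)/2


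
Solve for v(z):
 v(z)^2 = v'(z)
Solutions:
 v(z) = -1/(C1 + z)


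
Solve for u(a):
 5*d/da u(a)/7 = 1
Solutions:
 u(a) = C1 + 7*a/5


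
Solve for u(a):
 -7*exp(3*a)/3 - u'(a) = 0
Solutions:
 u(a) = C1 - 7*exp(3*a)/9


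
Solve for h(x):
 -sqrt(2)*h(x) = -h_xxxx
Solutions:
 h(x) = C1*exp(-2^(1/8)*x) + C2*exp(2^(1/8)*x) + C3*sin(2^(1/8)*x) + C4*cos(2^(1/8)*x)


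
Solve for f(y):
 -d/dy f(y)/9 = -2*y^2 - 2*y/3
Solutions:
 f(y) = C1 + 6*y^3 + 3*y^2


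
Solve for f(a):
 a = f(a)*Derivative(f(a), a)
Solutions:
 f(a) = -sqrt(C1 + a^2)
 f(a) = sqrt(C1 + a^2)


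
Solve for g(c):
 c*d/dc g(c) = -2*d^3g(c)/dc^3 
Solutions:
 g(c) = C1 + Integral(C2*airyai(-2^(2/3)*c/2) + C3*airybi(-2^(2/3)*c/2), c)


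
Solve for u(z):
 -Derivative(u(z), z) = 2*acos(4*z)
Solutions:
 u(z) = C1 - 2*z*acos(4*z) + sqrt(1 - 16*z^2)/2


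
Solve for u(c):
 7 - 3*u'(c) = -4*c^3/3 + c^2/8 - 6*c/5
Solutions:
 u(c) = C1 + c^4/9 - c^3/72 + c^2/5 + 7*c/3


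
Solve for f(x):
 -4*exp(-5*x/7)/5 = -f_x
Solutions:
 f(x) = C1 - 28*exp(-5*x/7)/25


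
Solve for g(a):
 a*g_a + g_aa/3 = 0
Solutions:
 g(a) = C1 + C2*erf(sqrt(6)*a/2)


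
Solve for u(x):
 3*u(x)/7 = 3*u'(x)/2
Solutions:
 u(x) = C1*exp(2*x/7)


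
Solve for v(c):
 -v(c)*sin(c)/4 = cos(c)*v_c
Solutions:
 v(c) = C1*cos(c)^(1/4)


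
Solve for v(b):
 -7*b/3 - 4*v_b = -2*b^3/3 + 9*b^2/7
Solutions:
 v(b) = C1 + b^4/24 - 3*b^3/28 - 7*b^2/24


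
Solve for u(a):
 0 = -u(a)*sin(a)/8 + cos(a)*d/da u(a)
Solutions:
 u(a) = C1/cos(a)^(1/8)


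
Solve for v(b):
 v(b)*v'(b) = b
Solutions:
 v(b) = -sqrt(C1 + b^2)
 v(b) = sqrt(C1 + b^2)


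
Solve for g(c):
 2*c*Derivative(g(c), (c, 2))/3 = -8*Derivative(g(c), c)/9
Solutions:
 g(c) = C1 + C2/c^(1/3)


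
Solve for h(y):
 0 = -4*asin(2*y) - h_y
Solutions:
 h(y) = C1 - 4*y*asin(2*y) - 2*sqrt(1 - 4*y^2)


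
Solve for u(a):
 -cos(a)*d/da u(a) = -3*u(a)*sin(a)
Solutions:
 u(a) = C1/cos(a)^3


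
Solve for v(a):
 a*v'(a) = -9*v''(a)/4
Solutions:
 v(a) = C1 + C2*erf(sqrt(2)*a/3)


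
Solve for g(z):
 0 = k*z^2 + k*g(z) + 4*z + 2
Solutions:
 g(z) = (-k*z^2 - 4*z - 2)/k


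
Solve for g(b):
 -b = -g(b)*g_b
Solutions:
 g(b) = -sqrt(C1 + b^2)
 g(b) = sqrt(C1 + b^2)


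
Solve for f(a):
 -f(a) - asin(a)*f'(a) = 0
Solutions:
 f(a) = C1*exp(-Integral(1/asin(a), a))


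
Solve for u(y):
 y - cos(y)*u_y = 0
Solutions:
 u(y) = C1 + Integral(y/cos(y), y)


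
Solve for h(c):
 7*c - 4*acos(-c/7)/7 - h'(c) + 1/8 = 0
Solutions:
 h(c) = C1 + 7*c^2/2 - 4*c*acos(-c/7)/7 + c/8 - 4*sqrt(49 - c^2)/7


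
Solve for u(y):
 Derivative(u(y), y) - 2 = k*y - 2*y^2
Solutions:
 u(y) = C1 + k*y^2/2 - 2*y^3/3 + 2*y


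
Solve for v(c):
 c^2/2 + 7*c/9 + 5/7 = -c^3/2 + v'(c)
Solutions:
 v(c) = C1 + c^4/8 + c^3/6 + 7*c^2/18 + 5*c/7


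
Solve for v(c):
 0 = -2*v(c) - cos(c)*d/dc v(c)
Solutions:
 v(c) = C1*(sin(c) - 1)/(sin(c) + 1)


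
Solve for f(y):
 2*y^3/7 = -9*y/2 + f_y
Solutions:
 f(y) = C1 + y^4/14 + 9*y^2/4


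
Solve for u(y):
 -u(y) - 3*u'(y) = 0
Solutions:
 u(y) = C1*exp(-y/3)


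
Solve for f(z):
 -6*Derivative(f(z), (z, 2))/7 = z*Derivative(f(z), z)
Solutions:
 f(z) = C1 + C2*erf(sqrt(21)*z/6)


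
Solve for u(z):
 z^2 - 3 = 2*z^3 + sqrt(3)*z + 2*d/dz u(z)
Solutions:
 u(z) = C1 - z^4/4 + z^3/6 - sqrt(3)*z^2/4 - 3*z/2


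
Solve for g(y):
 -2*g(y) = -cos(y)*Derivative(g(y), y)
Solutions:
 g(y) = C1*(sin(y) + 1)/(sin(y) - 1)


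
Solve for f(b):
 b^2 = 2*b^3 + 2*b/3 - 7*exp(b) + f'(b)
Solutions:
 f(b) = C1 - b^4/2 + b^3/3 - b^2/3 + 7*exp(b)


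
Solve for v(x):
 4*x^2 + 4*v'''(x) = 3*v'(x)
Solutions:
 v(x) = C1 + C2*exp(-sqrt(3)*x/2) + C3*exp(sqrt(3)*x/2) + 4*x^3/9 + 32*x/9


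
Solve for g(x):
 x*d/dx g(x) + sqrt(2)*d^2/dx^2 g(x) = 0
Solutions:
 g(x) = C1 + C2*erf(2^(1/4)*x/2)


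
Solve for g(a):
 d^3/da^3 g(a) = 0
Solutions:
 g(a) = C1 + C2*a + C3*a^2


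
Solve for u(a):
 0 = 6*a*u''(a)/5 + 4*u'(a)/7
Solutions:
 u(a) = C1 + C2*a^(11/21)


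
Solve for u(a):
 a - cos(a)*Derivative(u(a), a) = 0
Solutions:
 u(a) = C1 + Integral(a/cos(a), a)


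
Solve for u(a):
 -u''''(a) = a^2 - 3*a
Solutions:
 u(a) = C1 + C2*a + C3*a^2 + C4*a^3 - a^6/360 + a^5/40


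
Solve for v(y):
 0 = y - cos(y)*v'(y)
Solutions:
 v(y) = C1 + Integral(y/cos(y), y)


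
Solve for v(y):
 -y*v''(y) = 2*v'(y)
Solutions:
 v(y) = C1 + C2/y


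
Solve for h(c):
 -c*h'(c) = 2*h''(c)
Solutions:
 h(c) = C1 + C2*erf(c/2)


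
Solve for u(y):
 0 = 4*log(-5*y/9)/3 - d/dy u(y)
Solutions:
 u(y) = C1 + 4*y*log(-y)/3 + 4*y*(-2*log(3) - 1 + log(5))/3


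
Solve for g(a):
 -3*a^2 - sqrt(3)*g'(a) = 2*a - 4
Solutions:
 g(a) = C1 - sqrt(3)*a^3/3 - sqrt(3)*a^2/3 + 4*sqrt(3)*a/3


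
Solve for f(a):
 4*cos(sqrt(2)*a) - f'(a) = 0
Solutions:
 f(a) = C1 + 2*sqrt(2)*sin(sqrt(2)*a)


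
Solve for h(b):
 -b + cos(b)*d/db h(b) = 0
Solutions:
 h(b) = C1 + Integral(b/cos(b), b)


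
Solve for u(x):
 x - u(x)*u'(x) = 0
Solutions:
 u(x) = -sqrt(C1 + x^2)
 u(x) = sqrt(C1 + x^2)


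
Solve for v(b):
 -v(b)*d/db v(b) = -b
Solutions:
 v(b) = -sqrt(C1 + b^2)
 v(b) = sqrt(C1 + b^2)


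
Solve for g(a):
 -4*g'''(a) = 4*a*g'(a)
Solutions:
 g(a) = C1 + Integral(C2*airyai(-a) + C3*airybi(-a), a)


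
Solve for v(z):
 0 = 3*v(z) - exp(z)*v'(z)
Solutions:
 v(z) = C1*exp(-3*exp(-z))


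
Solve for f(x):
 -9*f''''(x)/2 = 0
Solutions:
 f(x) = C1 + C2*x + C3*x^2 + C4*x^3


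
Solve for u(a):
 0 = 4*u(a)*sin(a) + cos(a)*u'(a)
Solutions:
 u(a) = C1*cos(a)^4


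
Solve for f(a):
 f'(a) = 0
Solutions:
 f(a) = C1


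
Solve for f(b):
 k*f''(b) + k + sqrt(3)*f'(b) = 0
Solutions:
 f(b) = C1 + C2*exp(-sqrt(3)*b/k) - sqrt(3)*b*k/3


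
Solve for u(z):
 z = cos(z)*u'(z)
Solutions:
 u(z) = C1 + Integral(z/cos(z), z)


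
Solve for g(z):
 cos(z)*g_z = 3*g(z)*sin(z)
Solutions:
 g(z) = C1/cos(z)^3


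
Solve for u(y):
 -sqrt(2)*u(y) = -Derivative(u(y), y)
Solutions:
 u(y) = C1*exp(sqrt(2)*y)


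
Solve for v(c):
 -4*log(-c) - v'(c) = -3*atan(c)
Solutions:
 v(c) = C1 - 4*c*log(-c) + 3*c*atan(c) + 4*c - 3*log(c^2 + 1)/2


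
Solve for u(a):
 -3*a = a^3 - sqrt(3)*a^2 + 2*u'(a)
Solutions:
 u(a) = C1 - a^4/8 + sqrt(3)*a^3/6 - 3*a^2/4


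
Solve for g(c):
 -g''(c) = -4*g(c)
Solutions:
 g(c) = C1*exp(-2*c) + C2*exp(2*c)


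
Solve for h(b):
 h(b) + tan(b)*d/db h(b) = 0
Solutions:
 h(b) = C1/sin(b)


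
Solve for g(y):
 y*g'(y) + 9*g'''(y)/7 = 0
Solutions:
 g(y) = C1 + Integral(C2*airyai(-21^(1/3)*y/3) + C3*airybi(-21^(1/3)*y/3), y)


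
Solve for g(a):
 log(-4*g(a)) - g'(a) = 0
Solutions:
 -Integral(1/(log(-_y) + 2*log(2)), (_y, g(a))) = C1 - a


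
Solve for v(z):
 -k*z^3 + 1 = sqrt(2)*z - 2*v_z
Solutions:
 v(z) = C1 + k*z^4/8 + sqrt(2)*z^2/4 - z/2


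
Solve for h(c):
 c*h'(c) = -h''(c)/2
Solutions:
 h(c) = C1 + C2*erf(c)


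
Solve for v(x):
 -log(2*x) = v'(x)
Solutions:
 v(x) = C1 - x*log(x) - x*log(2) + x


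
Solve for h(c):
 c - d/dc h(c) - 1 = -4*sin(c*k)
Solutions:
 h(c) = C1 + c^2/2 - c - 4*cos(c*k)/k


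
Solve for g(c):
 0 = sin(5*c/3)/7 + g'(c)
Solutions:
 g(c) = C1 + 3*cos(5*c/3)/35


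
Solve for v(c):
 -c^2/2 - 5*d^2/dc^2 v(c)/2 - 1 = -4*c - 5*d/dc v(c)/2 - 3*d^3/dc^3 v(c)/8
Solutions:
 v(c) = C1 + C2*exp(2*c*(5 - sqrt(10))/3) + C3*exp(2*c*(sqrt(10) + 5)/3) + c^3/15 - 3*c^2/5 - 43*c/50


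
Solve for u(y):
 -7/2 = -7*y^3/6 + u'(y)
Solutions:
 u(y) = C1 + 7*y^4/24 - 7*y/2


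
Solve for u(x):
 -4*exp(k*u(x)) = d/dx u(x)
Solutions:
 u(x) = Piecewise((log(1/(C1*k + 4*k*x))/k, Ne(k, 0)), (nan, True))
 u(x) = Piecewise((C1 - 4*x, Eq(k, 0)), (nan, True))


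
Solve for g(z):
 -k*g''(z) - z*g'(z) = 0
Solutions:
 g(z) = C1 + C2*sqrt(k)*erf(sqrt(2)*z*sqrt(1/k)/2)


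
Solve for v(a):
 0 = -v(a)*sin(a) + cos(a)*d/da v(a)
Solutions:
 v(a) = C1/cos(a)


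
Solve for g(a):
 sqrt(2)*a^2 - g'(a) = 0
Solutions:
 g(a) = C1 + sqrt(2)*a^3/3
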